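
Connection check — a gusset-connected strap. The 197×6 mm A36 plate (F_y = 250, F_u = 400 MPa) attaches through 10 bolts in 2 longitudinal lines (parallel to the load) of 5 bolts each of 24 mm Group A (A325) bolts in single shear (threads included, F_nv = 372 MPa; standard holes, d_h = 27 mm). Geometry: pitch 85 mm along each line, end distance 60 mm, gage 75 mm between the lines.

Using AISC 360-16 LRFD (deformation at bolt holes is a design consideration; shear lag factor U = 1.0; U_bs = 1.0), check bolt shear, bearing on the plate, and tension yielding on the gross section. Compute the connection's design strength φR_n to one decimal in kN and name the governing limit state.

Bolt shear: A_b = π(24)²/4 = 452.39 mm². φR_n = 0.75 × 372 × 452.39 × 10 × 1 = 1262.2 kN.
Bearing (6 mm plate, F_u = 400 MPa): end bolts L_c = 60 − 27/2 = 46.5, R_n = min(1.2×46.5×6×400, 2.4×24×6×400) = 133.92 kN/bolt; interior L_c = 85 − 27 = 58, R_n = 138.24 kN/bolt. φR_n = 0.75 × (2×133.92 + 8×138.24) = 1030.3 kN.
Tension yield (gross): A_g = 197×6 = 1182 mm². φR_n = 0.90 × 250 × 1182 = 266.0 kN.
Governing: min(1262.2, 1030.3, 266.0) = 266.0 kN → gross-section yield.

266.0 kN (gross-section yield governs)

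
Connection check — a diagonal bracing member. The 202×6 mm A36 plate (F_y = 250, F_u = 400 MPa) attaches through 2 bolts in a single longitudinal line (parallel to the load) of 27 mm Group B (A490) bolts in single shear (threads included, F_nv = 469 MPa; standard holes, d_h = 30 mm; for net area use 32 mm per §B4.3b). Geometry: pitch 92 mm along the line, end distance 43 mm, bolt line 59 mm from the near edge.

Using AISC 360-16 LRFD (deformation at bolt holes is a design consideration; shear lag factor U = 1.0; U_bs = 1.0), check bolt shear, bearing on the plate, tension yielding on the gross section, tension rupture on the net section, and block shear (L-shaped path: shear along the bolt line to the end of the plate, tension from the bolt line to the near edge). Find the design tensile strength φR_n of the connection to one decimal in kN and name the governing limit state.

168.5 kN (block shear governs)

Bolt shear: A_b = π(27)²/4 = 572.56 mm². φR_n = 0.75 × 469 × 572.56 × 2 × 1 = 402.8 kN.
Bearing (6 mm plate, F_u = 400 MPa): end bolts L_c = 43 − 30/2 = 28, R_n = min(1.2×28×6×400, 2.4×27×6×400) = 80.64 kN/bolt; interior L_c = 92 − 30 = 62, R_n = 155.52 kN/bolt. φR_n = 0.75 × (1×80.64 + 1×155.52) = 177.1 kN.
Tension yield (gross): A_g = 202×6 = 1212 mm². φR_n = 0.90 × 250 × 1212 = 272.7 kN.
Tension rupture (net): A_n = (202 − 1×32)×6 = 1020 mm² (U = 1.0, A_e = A_n). φR_n = 0.75 × 400 × 1020 = 306.0 kN.
Block shear: shear path 1×[43+1×92] = 1×135 mm, A_gv = 810, A_nv = 1×(135 − 1.5×32)×6 = 522 mm²; tension to near edge: (59 − 0.5×32)×6 = 258 mm². R_n = min(0.6×400×522, 0.6×250×810) + 1.0×400×258 = min(125.28, 121.5) + 103.2 = 224.7 kN. φR_n = 0.75 × 224.7 = 168.5 kN.
Governing: min(402.8, 177.1, 272.7, 306.0, 168.5) = 168.5 kN → block shear.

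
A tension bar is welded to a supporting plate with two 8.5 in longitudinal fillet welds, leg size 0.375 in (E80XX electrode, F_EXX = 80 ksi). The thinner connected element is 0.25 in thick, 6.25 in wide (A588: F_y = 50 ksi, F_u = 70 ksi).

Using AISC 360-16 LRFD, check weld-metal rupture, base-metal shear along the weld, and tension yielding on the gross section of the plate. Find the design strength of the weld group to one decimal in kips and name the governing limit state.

70.3 kips (gross-section yield governs)

Weld metal: throat = 0.707×0.375 = 0.26513 in, L = 2×8.5 = 17 in. φR_n = 0.75 × 0.6 × 80 × 0.26513 × 17 = 162.3 kips.
Base metal shear (0.25 in plate): yield φR_n = 1.0×0.6×50×0.25×17 = 127.5 kips; rupture φR_n = 0.75×0.6×70×0.25×17 = 133.9 kips; take 127.5 kips (yield).
Tension yield (gross): A_g = 6.25×0.25 = 1.5625 in². φR_n = 0.90 × 50 × 1.5625 = 70.3 kips.
Governing: min(162.3, 127.5, 70.3) = 70.3 kips → gross-section yield.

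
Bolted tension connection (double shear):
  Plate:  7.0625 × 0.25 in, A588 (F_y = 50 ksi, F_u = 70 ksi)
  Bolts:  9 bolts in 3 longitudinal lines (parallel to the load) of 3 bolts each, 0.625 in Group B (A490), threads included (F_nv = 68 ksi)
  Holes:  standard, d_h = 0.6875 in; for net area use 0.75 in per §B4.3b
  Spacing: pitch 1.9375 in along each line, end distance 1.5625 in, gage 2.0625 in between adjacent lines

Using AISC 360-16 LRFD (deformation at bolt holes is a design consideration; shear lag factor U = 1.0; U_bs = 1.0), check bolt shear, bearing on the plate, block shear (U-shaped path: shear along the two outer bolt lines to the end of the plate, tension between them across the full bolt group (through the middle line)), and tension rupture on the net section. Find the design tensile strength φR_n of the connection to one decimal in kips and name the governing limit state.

63.2 kips (net-section rupture governs)

Bolt shear: A_b = π(0.625)²/4 = 0.3068 in². φR_n = 0.75 × 68 × 0.3068 × 9 × 2 = 281.6 kips.
Bearing (0.25 in plate, F_u = 70 ksi): end bolts L_c = 1.5625 − 0.6875/2 = 1.21875, R_n = min(1.2×1.21875×0.25×70, 2.4×0.625×0.25×70) = 25.594 kips/bolt; interior L_c = 1.9375 − 0.6875 = 1.25, R_n = 26.25 kips/bolt. φR_n = 0.75 × (3×25.594 + 6×26.25) = 175.7 kips.
Block shear: shear path 2×[1.5625+2×1.9375] = 2×5.4375 in, A_gv = 2.7188, A_nv = 2×(5.4375 − 2.5×0.75)×0.25 = 1.7813 in²; tension across gage: (4.125 − 2×0.75)×0.25 = 0.65625 in². R_n = min(0.6×70×1.7813, 0.6×50×2.7188) + 1.0×70×0.65625 = min(74.815, 81.564) + 45.938 = 120.75 kips. φR_n = 0.75 × 120.75 = 90.6 kips.
Tension rupture (net): A_n = (7.0625 − 3×0.75)×0.25 = 1.2031 in² (U = 1.0, A_e = A_n). φR_n = 0.75 × 70 × 1.2031 = 63.2 kips.
Governing: min(281.6, 175.7, 90.6, 63.2) = 63.2 kips → net-section rupture.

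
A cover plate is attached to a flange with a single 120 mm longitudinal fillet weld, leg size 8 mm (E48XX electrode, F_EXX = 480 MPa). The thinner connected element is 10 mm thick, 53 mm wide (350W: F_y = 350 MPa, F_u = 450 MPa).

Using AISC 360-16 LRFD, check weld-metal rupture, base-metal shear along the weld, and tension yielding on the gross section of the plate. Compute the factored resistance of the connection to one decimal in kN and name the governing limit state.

146.6 kN (weld metal governs)

Weld metal: throat = 0.707×8 = 5.656 mm, L = 120 mm. φR_n = 0.75 × 0.6 × 480 × 5.656 × 120 = 146.6 kN.
Base metal shear (10 mm plate): yield φR_n = 1.0×0.6×350×10×120 = 252.0 kN; rupture φR_n = 0.75×0.6×450×10×120 = 243.0 kN; take 243.0 kN (rupture).
Tension yield (gross): A_g = 53×10 = 530 mm². φR_n = 0.90 × 350 × 530 = 167.0 kN.
Governing: min(146.6, 243.0, 167.0) = 146.6 kN → weld metal.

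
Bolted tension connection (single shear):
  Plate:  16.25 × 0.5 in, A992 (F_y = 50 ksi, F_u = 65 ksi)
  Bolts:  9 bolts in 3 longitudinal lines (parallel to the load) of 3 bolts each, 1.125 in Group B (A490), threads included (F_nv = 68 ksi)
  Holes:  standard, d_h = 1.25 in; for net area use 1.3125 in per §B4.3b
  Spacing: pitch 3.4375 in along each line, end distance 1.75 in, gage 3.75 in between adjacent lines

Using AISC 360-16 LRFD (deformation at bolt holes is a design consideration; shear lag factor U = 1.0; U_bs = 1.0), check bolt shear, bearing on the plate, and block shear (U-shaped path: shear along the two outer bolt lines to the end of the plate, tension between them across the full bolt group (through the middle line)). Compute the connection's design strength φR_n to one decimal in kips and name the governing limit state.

Bolt shear: A_b = π(1.125)²/4 = 0.99402 in². φR_n = 0.75 × 68 × 0.99402 × 9 × 1 = 456.3 kips.
Bearing (0.5 in plate, F_u = 65 ksi): end bolts L_c = 1.75 − 1.25/2 = 1.125, R_n = min(1.2×1.125×0.5×65, 2.4×1.125×0.5×65) = 43.875 kips/bolt; interior L_c = 3.4375 − 1.25 = 2.1875, R_n = 85.313 kips/bolt. φR_n = 0.75 × (3×43.875 + 6×85.313) = 482.6 kips.
Block shear: shear path 2×[1.75+2×3.4375] = 2×8.625 in, A_gv = 8.625, A_nv = 2×(8.625 − 2.5×1.3125)×0.5 = 5.3438 in²; tension across gage: (7.5 − 2×1.3125)×0.5 = 2.4375 in². R_n = min(0.6×65×5.3438, 0.6×50×8.625) + 1.0×65×2.4375 = min(208.41, 258.75) + 158.44 = 366.85 kips. φR_n = 0.75 × 366.85 = 275.1 kips.
Governing: min(456.3, 482.6, 275.1) = 275.1 kips → block shear.

275.1 kips (block shear governs)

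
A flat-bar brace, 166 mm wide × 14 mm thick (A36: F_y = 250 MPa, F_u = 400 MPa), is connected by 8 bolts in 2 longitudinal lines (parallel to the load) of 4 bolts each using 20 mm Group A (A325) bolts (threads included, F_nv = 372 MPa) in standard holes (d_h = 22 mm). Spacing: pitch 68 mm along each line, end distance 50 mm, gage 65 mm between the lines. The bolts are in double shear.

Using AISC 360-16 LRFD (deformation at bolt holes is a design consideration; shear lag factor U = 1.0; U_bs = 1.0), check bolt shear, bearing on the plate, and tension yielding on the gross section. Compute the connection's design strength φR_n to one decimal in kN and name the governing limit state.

Bolt shear: A_b = π(20)²/4 = 314.16 mm². φR_n = 0.75 × 372 × 314.16 × 8 × 2 = 1402.4 kN.
Bearing (14 mm plate, F_u = 400 MPa): end bolts L_c = 50 − 22/2 = 39, R_n = min(1.2×39×14×400, 2.4×20×14×400) = 262.08 kN/bolt; interior L_c = 68 − 22 = 46, R_n = 268.8 kN/bolt. φR_n = 0.75 × (2×262.08 + 6×268.8) = 1602.7 kN.
Tension yield (gross): A_g = 166×14 = 2324 mm². φR_n = 0.90 × 250 × 2324 = 522.9 kN.
Governing: min(1402.4, 1602.7, 522.9) = 522.9 kN → gross-section yield.

522.9 kN (gross-section yield governs)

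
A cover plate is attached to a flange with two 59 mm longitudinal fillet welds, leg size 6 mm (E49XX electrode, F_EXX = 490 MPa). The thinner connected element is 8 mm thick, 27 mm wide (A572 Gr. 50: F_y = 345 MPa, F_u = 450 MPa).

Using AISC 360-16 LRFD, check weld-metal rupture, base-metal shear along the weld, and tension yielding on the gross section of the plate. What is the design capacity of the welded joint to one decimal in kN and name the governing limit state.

Weld metal: throat = 0.707×6 = 4.242 mm, L = 2×59 = 118 mm. φR_n = 0.75 × 0.6 × 490 × 4.242 × 118 = 110.4 kN.
Base metal shear (8 mm plate): yield φR_n = 1.0×0.6×345×8×118 = 195.4 kN; rupture φR_n = 0.75×0.6×450×8×118 = 191.2 kN; take 191.2 kN (rupture).
Tension yield (gross): A_g = 27×8 = 216 mm². φR_n = 0.90 × 345 × 216 = 67.1 kN.
Governing: min(110.4, 191.2, 67.1) = 67.1 kN → gross-section yield.

67.1 kN (gross-section yield governs)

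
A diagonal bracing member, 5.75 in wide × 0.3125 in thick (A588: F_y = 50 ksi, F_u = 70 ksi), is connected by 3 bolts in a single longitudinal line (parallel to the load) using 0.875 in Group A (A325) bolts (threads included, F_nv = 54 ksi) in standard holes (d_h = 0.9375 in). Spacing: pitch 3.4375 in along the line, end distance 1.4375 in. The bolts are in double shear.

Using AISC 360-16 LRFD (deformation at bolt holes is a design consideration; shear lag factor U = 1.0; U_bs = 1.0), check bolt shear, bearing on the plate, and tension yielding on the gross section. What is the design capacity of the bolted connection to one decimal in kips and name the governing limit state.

Bolt shear: A_b = π(0.875)²/4 = 0.60132 in². φR_n = 0.75 × 54 × 0.60132 × 3 × 2 = 146.1 kips.
Bearing (0.3125 in plate, F_u = 70 ksi): end bolts L_c = 1.4375 − 0.9375/2 = 0.96875, R_n = min(1.2×0.96875×0.3125×70, 2.4×0.875×0.3125×70) = 25.43 kips/bolt; interior L_c = 3.4375 − 0.9375 = 2.5, R_n = 45.938 kips/bolt. φR_n = 0.75 × (1×25.43 + 2×45.938) = 88.0 kips.
Tension yield (gross): A_g = 5.75×0.3125 = 1.7969 in². φR_n = 0.90 × 50 × 1.7969 = 80.9 kips.
Governing: min(146.1, 88.0, 80.9) = 80.9 kips → gross-section yield.

80.9 kips (gross-section yield governs)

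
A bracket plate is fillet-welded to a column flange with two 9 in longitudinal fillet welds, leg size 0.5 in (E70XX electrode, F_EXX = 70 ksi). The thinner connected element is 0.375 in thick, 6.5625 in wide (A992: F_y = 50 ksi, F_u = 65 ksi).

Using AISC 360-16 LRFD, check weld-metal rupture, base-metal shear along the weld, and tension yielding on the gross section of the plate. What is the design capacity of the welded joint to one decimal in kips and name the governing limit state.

110.7 kips (gross-section yield governs)

Weld metal: throat = 0.707×0.5 = 0.3535 in, L = 2×9 = 18 in. φR_n = 0.75 × 0.6 × 70 × 0.3535 × 18 = 200.4 kips.
Base metal shear (0.375 in plate): yield φR_n = 1.0×0.6×50×0.375×18 = 202.5 kips; rupture φR_n = 0.75×0.6×65×0.375×18 = 197.4 kips; take 197.4 kips (rupture).
Tension yield (gross): A_g = 6.5625×0.375 = 2.4609 in². φR_n = 0.90 × 50 × 2.4609 = 110.7 kips.
Governing: min(200.4, 197.4, 110.7) = 110.7 kips → gross-section yield.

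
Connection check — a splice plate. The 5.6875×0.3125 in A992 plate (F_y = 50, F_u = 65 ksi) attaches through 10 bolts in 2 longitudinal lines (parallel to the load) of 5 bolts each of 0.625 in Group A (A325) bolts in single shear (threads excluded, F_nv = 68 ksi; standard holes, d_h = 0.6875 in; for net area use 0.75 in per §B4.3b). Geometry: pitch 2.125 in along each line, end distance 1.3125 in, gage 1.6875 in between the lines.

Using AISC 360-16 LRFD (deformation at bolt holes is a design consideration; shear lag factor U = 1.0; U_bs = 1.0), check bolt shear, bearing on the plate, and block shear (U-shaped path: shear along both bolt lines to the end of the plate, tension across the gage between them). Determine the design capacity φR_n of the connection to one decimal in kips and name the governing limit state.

Bolt shear: A_b = π(0.625)²/4 = 0.3068 in². φR_n = 0.75 × 68 × 0.3068 × 10 × 1 = 156.5 kips.
Bearing (0.3125 in plate, F_u = 65 ksi): end bolts L_c = 1.3125 − 0.6875/2 = 0.96875, R_n = min(1.2×0.96875×0.3125×65, 2.4×0.625×0.3125×65) = 23.613 kips/bolt; interior L_c = 2.125 − 0.6875 = 1.4375, R_n = 30.469 kips/bolt. φR_n = 0.75 × (2×23.613 + 8×30.469) = 218.2 kips.
Block shear: shear path 2×[1.3125+4×2.125] = 2×9.8125 in, A_gv = 6.1328, A_nv = 2×(9.8125 − 4.5×0.75)×0.3125 = 4.0234 in²; tension across gage: (1.6875 − 1×0.75)×0.3125 = 0.29297 in². R_n = min(0.6×65×4.0234, 0.6×50×6.1328) + 1.0×65×0.29297 = min(156.91, 183.98) + 19.043 = 175.95 kips. φR_n = 0.75 × 175.95 = 132.0 kips.
Governing: min(156.5, 218.2, 132.0) = 132.0 kips → block shear.

132.0 kips (block shear governs)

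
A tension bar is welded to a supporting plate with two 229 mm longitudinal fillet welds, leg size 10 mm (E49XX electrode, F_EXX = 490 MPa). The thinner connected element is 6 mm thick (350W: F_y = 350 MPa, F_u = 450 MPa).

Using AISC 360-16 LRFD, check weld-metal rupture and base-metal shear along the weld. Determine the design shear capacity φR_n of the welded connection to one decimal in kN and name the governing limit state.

Weld metal: throat = 0.707×10 = 7.07 mm, L = 2×229 = 458 mm. φR_n = 0.75 × 0.6 × 490 × 7.07 × 458 = 714.0 kN.
Base metal shear (6 mm plate): yield φR_n = 1.0×0.6×350×6×458 = 577.1 kN; rupture φR_n = 0.75×0.6×450×6×458 = 556.5 kN; take 556.5 kN (rupture).
Governing: min(714.0, 556.5) = 556.5 kN → base-metal shear.

556.5 kN (base-metal shear governs)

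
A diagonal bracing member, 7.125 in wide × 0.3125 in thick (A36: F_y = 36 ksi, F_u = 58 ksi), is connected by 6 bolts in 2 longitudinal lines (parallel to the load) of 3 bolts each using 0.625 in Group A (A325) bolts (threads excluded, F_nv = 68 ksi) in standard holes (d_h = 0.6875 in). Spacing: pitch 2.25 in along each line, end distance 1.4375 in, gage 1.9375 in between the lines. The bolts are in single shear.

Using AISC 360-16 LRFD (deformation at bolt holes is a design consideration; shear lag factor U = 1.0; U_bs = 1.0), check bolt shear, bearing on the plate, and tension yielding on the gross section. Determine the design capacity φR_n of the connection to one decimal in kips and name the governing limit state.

72.1 kips (gross-section yield governs)

Bolt shear: A_b = π(0.625)²/4 = 0.3068 in². φR_n = 0.75 × 68 × 0.3068 × 6 × 1 = 93.9 kips.
Bearing (0.3125 in plate, F_u = 58 ksi): end bolts L_c = 1.4375 − 0.6875/2 = 1.09375, R_n = min(1.2×1.09375×0.3125×58, 2.4×0.625×0.3125×58) = 23.789 kips/bolt; interior L_c = 2.25 − 0.6875 = 1.5625, R_n = 27.188 kips/bolt. φR_n = 0.75 × (2×23.789 + 4×27.188) = 117.2 kips.
Tension yield (gross): A_g = 7.125×0.3125 = 2.2266 in². φR_n = 0.90 × 36 × 2.2266 = 72.1 kips.
Governing: min(93.9, 117.2, 72.1) = 72.1 kips → gross-section yield.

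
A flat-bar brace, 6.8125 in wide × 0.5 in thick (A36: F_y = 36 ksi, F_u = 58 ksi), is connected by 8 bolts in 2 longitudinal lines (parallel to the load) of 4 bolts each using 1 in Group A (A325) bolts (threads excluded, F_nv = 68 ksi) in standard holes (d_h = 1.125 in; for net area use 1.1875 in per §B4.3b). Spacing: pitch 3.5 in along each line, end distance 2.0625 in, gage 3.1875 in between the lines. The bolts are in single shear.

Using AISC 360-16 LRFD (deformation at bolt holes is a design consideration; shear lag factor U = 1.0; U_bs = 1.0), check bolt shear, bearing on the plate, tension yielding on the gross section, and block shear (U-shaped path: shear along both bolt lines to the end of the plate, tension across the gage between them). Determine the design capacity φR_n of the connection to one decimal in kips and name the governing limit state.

110.4 kips (gross-section yield governs)

Bolt shear: A_b = π(1)²/4 = 0.7854 in². φR_n = 0.75 × 68 × 0.7854 × 8 × 1 = 320.4 kips.
Bearing (0.5 in plate, F_u = 58 ksi): end bolts L_c = 2.0625 − 1.125/2 = 1.5, R_n = min(1.2×1.5×0.5×58, 2.4×1×0.5×58) = 52.2 kips/bolt; interior L_c = 3.5 − 1.125 = 2.375, R_n = 69.6 kips/bolt. φR_n = 0.75 × (2×52.2 + 6×69.6) = 391.5 kips.
Tension yield (gross): A_g = 6.8125×0.5 = 3.4063 in². φR_n = 0.90 × 36 × 3.4063 = 110.4 kips.
Block shear: shear path 2×[2.0625+3×3.5] = 2×12.5625 in, A_gv = 12.563, A_nv = 2×(12.5625 − 3.5×1.1875)×0.5 = 8.4063 in²; tension across gage: (3.1875 − 1×1.1875)×0.5 = 1 in². R_n = min(0.6×58×8.4063, 0.6×36×12.563) + 1.0×58×1 = min(292.54, 271.36) + 58 = 329.36 kips. φR_n = 0.75 × 329.36 = 247.0 kips.
Governing: min(320.4, 391.5, 110.4, 247.0) = 110.4 kips → gross-section yield.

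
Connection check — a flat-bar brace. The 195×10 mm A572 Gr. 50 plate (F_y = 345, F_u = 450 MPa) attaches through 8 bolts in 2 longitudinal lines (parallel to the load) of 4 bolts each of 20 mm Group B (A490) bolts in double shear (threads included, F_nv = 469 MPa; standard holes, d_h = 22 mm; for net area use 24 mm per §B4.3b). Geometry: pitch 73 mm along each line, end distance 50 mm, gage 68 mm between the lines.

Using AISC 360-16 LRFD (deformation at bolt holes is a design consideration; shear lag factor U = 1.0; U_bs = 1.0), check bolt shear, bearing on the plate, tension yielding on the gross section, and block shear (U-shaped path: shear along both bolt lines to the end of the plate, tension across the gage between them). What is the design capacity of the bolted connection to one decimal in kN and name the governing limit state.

605.5 kN (gross-section yield governs)

Bolt shear: A_b = π(20)²/4 = 314.16 mm². φR_n = 0.75 × 469 × 314.16 × 8 × 2 = 1768.1 kN.
Bearing (10 mm plate, F_u = 450 MPa): end bolts L_c = 50 − 22/2 = 39, R_n = min(1.2×39×10×450, 2.4×20×10×450) = 210.6 kN/bolt; interior L_c = 73 − 22 = 51, R_n = 216 kN/bolt. φR_n = 0.75 × (2×210.6 + 6×216) = 1287.9 kN.
Tension yield (gross): A_g = 195×10 = 1950 mm². φR_n = 0.90 × 345 × 1950 = 605.5 kN.
Block shear: shear path 2×[50+3×73] = 2×269 mm, A_gv = 5380, A_nv = 2×(269 − 3.5×24)×10 = 3700 mm²; tension across gage: (68 − 1×24)×10 = 440 mm². R_n = min(0.6×450×3700, 0.6×345×5380) + 1.0×450×440 = min(999, 1113.7) + 198 = 1197 kN. φR_n = 0.75 × 1197 = 897.8 kN.
Governing: min(1768.1, 1287.9, 605.5, 897.8) = 605.5 kN → gross-section yield.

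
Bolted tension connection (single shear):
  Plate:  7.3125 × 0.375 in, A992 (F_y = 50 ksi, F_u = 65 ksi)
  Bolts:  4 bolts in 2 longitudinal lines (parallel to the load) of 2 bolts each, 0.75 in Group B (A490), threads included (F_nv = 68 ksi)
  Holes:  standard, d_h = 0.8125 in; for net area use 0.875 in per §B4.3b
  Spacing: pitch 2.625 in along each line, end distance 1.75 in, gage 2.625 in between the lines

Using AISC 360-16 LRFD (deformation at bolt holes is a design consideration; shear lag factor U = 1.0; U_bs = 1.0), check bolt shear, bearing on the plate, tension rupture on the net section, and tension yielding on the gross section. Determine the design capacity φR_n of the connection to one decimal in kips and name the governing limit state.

Bolt shear: A_b = π(0.75)²/4 = 0.44179 in². φR_n = 0.75 × 68 × 0.44179 × 4 × 1 = 90.1 kips.
Bearing (0.375 in plate, F_u = 65 ksi): end bolts L_c = 1.75 − 0.8125/2 = 1.34375, R_n = min(1.2×1.34375×0.375×65, 2.4×0.75×0.375×65) = 39.305 kips/bolt; interior L_c = 2.625 − 0.8125 = 1.8125, R_n = 43.875 kips/bolt. φR_n = 0.75 × (2×39.305 + 2×43.875) = 124.8 kips.
Tension rupture (net): A_n = (7.3125 − 2×0.875)×0.375 = 2.0859 in² (U = 1.0, A_e = A_n). φR_n = 0.75 × 65 × 2.0859 = 101.7 kips.
Tension yield (gross): A_g = 7.3125×0.375 = 2.7422 in². φR_n = 0.90 × 50 × 2.7422 = 123.4 kips.
Governing: min(90.1, 124.8, 101.7, 123.4) = 90.1 kips → bolt shear.

90.1 kips (bolt shear governs)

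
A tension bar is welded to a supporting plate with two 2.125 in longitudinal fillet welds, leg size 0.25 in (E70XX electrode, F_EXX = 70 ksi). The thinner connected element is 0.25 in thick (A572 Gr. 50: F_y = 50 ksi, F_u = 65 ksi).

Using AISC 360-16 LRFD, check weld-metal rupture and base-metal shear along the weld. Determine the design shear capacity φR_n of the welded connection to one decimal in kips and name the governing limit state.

Weld metal: throat = 0.707×0.25 = 0.17675 in, L = 2×2.125 = 4.25 in. φR_n = 0.75 × 0.6 × 70 × 0.17675 × 4.25 = 23.7 kips.
Base metal shear (0.25 in plate): yield φR_n = 1.0×0.6×50×0.25×4.25 = 31.9 kips; rupture φR_n = 0.75×0.6×65×0.25×4.25 = 31.1 kips; take 31.1 kips (rupture).
Governing: min(23.7, 31.1) = 23.7 kips → weld metal.

23.7 kips (weld metal governs)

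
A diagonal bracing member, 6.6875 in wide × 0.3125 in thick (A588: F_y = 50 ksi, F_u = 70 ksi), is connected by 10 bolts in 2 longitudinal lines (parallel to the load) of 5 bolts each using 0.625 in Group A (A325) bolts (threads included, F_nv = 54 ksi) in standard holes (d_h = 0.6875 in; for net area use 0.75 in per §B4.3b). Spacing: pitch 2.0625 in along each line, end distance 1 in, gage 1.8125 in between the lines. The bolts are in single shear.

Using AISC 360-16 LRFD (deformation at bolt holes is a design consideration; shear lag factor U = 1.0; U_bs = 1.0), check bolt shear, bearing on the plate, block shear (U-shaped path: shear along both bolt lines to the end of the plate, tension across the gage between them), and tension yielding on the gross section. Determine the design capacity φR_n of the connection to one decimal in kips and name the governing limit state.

Bolt shear: A_b = π(0.625)²/4 = 0.3068 in². φR_n = 0.75 × 54 × 0.3068 × 10 × 1 = 124.3 kips.
Bearing (0.3125 in plate, F_u = 70 ksi): end bolts L_c = 1 − 0.6875/2 = 0.65625, R_n = min(1.2×0.65625×0.3125×70, 2.4×0.625×0.3125×70) = 17.227 kips/bolt; interior L_c = 2.0625 − 0.6875 = 1.375, R_n = 32.813 kips/bolt. φR_n = 0.75 × (2×17.227 + 8×32.813) = 222.7 kips.
Block shear: shear path 2×[1+4×2.0625] = 2×9.25 in, A_gv = 5.7813, A_nv = 2×(9.25 − 4.5×0.75)×0.3125 = 3.6719 in²; tension across gage: (1.8125 − 1×0.75)×0.3125 = 0.33203 in². R_n = min(0.6×70×3.6719, 0.6×50×5.7813) + 1.0×70×0.33203 = min(154.22, 173.44) + 23.242 = 177.46 kips. φR_n = 0.75 × 177.46 = 133.1 kips.
Tension yield (gross): A_g = 6.6875×0.3125 = 2.0898 in². φR_n = 0.90 × 50 × 2.0898 = 94.0 kips.
Governing: min(124.3, 222.7, 133.1, 94.0) = 94.0 kips → gross-section yield.

94.0 kips (gross-section yield governs)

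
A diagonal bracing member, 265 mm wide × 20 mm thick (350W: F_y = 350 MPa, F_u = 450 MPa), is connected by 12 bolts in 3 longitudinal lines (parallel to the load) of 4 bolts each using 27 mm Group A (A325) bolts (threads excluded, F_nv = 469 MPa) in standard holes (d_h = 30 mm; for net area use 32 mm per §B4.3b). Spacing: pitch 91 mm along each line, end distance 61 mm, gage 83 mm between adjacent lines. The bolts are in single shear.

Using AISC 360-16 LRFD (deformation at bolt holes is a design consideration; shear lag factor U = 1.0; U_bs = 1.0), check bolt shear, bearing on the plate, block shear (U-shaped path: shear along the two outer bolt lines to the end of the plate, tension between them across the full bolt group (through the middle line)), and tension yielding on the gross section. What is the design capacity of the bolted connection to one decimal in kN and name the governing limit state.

Bolt shear: A_b = π(27)²/4 = 572.56 mm². φR_n = 0.75 × 469 × 572.56 × 12 × 1 = 2416.8 kN.
Bearing (20 mm plate, F_u = 450 MPa): end bolts L_c = 61 − 30/2 = 46, R_n = min(1.2×46×20×450, 2.4×27×20×450) = 496.8 kN/bolt; interior L_c = 91 − 30 = 61, R_n = 583.2 kN/bolt. φR_n = 0.75 × (3×496.8 + 9×583.2) = 5054.4 kN.
Block shear: shear path 2×[61+3×91] = 2×334 mm, A_gv = 13360, A_nv = 2×(334 − 3.5×32)×20 = 8880 mm²; tension across gage: (166 − 2×32)×20 = 2040 mm². R_n = min(0.6×450×8880, 0.6×350×13360) + 1.0×450×2040 = min(2397.6, 2805.6) + 918 = 3315.6 kN. φR_n = 0.75 × 3315.6 = 2486.7 kN.
Tension yield (gross): A_g = 265×20 = 5300 mm². φR_n = 0.90 × 350 × 5300 = 1669.5 kN.
Governing: min(2416.8, 5054.4, 2486.7, 1669.5) = 1669.5 kN → gross-section yield.

1669.5 kN (gross-section yield governs)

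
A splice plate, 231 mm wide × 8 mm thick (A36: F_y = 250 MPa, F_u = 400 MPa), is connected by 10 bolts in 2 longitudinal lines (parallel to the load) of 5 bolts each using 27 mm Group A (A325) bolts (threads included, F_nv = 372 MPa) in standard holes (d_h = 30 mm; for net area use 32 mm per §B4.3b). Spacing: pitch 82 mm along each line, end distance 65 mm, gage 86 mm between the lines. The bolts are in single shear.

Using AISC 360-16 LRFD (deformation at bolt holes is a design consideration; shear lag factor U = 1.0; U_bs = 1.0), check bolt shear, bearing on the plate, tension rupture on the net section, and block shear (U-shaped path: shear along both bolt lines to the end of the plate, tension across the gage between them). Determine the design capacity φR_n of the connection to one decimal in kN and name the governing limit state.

Bolt shear: A_b = π(27)²/4 = 572.56 mm². φR_n = 0.75 × 372 × 572.56 × 10 × 1 = 1597.4 kN.
Bearing (8 mm plate, F_u = 400 MPa): end bolts L_c = 65 − 30/2 = 50, R_n = min(1.2×50×8×400, 2.4×27×8×400) = 192 kN/bolt; interior L_c = 82 − 30 = 52, R_n = 199.68 kN/bolt. φR_n = 0.75 × (2×192 + 8×199.68) = 1486.1 kN.
Tension rupture (net): A_n = (231 − 2×32)×8 = 1336 mm² (U = 1.0, A_e = A_n). φR_n = 0.75 × 400 × 1336 = 400.8 kN.
Block shear: shear path 2×[65+4×82] = 2×393 mm, A_gv = 6288, A_nv = 2×(393 − 4.5×32)×8 = 3984 mm²; tension across gage: (86 − 1×32)×8 = 432 mm². R_n = min(0.6×400×3984, 0.6×250×6288) + 1.0×400×432 = min(956.16, 943.2) + 172.8 = 1116 kN. φR_n = 0.75 × 1116 = 837.0 kN.
Governing: min(1597.4, 1486.1, 400.8, 837.0) = 400.8 kN → net-section rupture.

400.8 kN (net-section rupture governs)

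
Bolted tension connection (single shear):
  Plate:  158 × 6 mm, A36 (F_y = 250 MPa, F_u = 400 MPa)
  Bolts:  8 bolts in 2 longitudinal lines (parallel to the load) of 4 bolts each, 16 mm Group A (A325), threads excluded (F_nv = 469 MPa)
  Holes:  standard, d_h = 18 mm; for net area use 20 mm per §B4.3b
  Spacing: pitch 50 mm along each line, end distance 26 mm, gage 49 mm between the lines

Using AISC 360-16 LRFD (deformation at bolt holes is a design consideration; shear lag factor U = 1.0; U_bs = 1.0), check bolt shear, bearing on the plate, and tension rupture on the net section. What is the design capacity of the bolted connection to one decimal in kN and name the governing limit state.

Bolt shear: A_b = π(16)²/4 = 201.06 mm². φR_n = 0.75 × 469 × 201.06 × 8 × 1 = 565.8 kN.
Bearing (6 mm plate, F_u = 400 MPa): end bolts L_c = 26 − 18/2 = 17, R_n = min(1.2×17×6×400, 2.4×16×6×400) = 48.96 kN/bolt; interior L_c = 50 − 18 = 32, R_n = 92.16 kN/bolt. φR_n = 0.75 × (2×48.96 + 6×92.16) = 488.2 kN.
Tension rupture (net): A_n = (158 − 2×20)×6 = 708 mm² (U = 1.0, A_e = A_n). φR_n = 0.75 × 400 × 708 = 212.4 kN.
Governing: min(565.8, 488.2, 212.4) = 212.4 kN → net-section rupture.

212.4 kN (net-section rupture governs)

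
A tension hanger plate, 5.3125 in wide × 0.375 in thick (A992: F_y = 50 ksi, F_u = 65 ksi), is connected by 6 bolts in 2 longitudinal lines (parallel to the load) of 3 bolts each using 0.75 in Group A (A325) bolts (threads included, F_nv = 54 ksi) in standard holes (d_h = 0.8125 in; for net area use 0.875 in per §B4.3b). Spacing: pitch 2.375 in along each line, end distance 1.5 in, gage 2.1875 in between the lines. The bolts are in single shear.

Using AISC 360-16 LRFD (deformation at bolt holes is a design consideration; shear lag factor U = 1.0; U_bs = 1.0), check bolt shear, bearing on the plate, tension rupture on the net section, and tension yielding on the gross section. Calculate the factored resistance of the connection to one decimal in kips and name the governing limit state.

Bolt shear: A_b = π(0.75)²/4 = 0.44179 in². φR_n = 0.75 × 54 × 0.44179 × 6 × 1 = 107.4 kips.
Bearing (0.375 in plate, F_u = 65 ksi): end bolts L_c = 1.5 − 0.8125/2 = 1.09375, R_n = min(1.2×1.09375×0.375×65, 2.4×0.75×0.375×65) = 31.992 kips/bolt; interior L_c = 2.375 − 0.8125 = 1.5625, R_n = 43.875 kips/bolt. φR_n = 0.75 × (2×31.992 + 4×43.875) = 179.6 kips.
Tension rupture (net): A_n = (5.3125 − 2×0.875)×0.375 = 1.3359 in² (U = 1.0, A_e = A_n). φR_n = 0.75 × 65 × 1.3359 = 65.1 kips.
Tension yield (gross): A_g = 5.3125×0.375 = 1.9922 in². φR_n = 0.90 × 50 × 1.9922 = 89.6 kips.
Governing: min(107.4, 179.6, 65.1, 89.6) = 65.1 kips → net-section rupture.

65.1 kips (net-section rupture governs)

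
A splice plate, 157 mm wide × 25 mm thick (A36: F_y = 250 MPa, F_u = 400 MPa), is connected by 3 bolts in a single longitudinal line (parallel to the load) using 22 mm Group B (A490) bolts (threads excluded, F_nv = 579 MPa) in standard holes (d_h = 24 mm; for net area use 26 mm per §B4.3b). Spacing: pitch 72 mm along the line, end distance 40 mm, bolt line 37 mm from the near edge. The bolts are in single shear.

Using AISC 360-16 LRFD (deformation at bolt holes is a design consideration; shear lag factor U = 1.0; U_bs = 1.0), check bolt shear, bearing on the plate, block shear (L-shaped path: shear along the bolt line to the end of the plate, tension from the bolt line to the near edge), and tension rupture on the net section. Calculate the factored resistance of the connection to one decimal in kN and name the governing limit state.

Bolt shear: A_b = π(22)²/4 = 380.13 mm². φR_n = 0.75 × 579 × 380.13 × 3 × 1 = 495.2 kN.
Bearing (25 mm plate, F_u = 400 MPa): end bolts L_c = 40 − 24/2 = 28, R_n = min(1.2×28×25×400, 2.4×22×25×400) = 336 kN/bolt; interior L_c = 72 − 24 = 48, R_n = 528 kN/bolt. φR_n = 0.75 × (1×336 + 2×528) = 1044.0 kN.
Block shear: shear path 1×[40+2×72] = 1×184 mm, A_gv = 4600, A_nv = 1×(184 − 2.5×26)×25 = 2975 mm²; tension to near edge: (37 − 0.5×26)×25 = 600 mm². R_n = min(0.6×400×2975, 0.6×250×4600) + 1.0×400×600 = min(714, 690) + 240 = 930 kN. φR_n = 0.75 × 930 = 697.5 kN.
Tension rupture (net): A_n = (157 − 1×26)×25 = 3275 mm² (U = 1.0, A_e = A_n). φR_n = 0.75 × 400 × 3275 = 982.5 kN.
Governing: min(495.2, 1044.0, 697.5, 982.5) = 495.2 kN → bolt shear.

495.2 kN (bolt shear governs)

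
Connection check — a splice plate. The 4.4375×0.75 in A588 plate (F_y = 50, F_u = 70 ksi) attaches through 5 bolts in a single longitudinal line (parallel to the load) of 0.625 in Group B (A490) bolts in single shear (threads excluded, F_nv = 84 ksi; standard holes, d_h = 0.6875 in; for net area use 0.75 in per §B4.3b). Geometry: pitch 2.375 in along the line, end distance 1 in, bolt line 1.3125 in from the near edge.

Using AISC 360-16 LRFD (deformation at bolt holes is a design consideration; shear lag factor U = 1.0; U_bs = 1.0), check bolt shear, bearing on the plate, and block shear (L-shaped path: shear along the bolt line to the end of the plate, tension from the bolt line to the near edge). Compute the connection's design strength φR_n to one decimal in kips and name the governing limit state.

Bolt shear: A_b = π(0.625)²/4 = 0.3068 in². φR_n = 0.75 × 84 × 0.3068 × 5 × 1 = 96.6 kips.
Bearing (0.75 in plate, F_u = 70 ksi): end bolts L_c = 1 − 0.6875/2 = 0.65625, R_n = min(1.2×0.65625×0.75×70, 2.4×0.625×0.75×70) = 41.344 kips/bolt; interior L_c = 2.375 − 0.6875 = 1.6875, R_n = 78.75 kips/bolt. φR_n = 0.75 × (1×41.344 + 4×78.75) = 267.3 kips.
Block shear: shear path 1×[1+4×2.375] = 1×10.5 in, A_gv = 7.875, A_nv = 1×(10.5 − 4.5×0.75)×0.75 = 5.3438 in²; tension to near edge: (1.3125 − 0.5×0.75)×0.75 = 0.70313 in². R_n = min(0.6×70×5.3438, 0.6×50×7.875) + 1.0×70×0.70313 = min(224.44, 236.25) + 49.219 = 273.66 kips. φR_n = 0.75 × 273.66 = 205.2 kips.
Governing: min(96.6, 267.3, 205.2) = 96.6 kips → bolt shear.

96.6 kips (bolt shear governs)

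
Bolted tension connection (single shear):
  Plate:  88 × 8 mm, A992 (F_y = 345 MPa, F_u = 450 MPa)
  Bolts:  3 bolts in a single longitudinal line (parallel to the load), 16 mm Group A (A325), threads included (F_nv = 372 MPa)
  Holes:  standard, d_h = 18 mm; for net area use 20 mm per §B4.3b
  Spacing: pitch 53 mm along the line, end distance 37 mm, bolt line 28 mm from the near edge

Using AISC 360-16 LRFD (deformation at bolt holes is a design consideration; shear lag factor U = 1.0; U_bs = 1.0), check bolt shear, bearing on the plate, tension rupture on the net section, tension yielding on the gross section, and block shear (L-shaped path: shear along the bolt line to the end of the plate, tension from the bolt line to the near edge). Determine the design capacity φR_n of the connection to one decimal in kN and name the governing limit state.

Bolt shear: A_b = π(16)²/4 = 201.06 mm². φR_n = 0.75 × 372 × 201.06 × 3 × 1 = 168.3 kN.
Bearing (8 mm plate, F_u = 450 MPa): end bolts L_c = 37 − 18/2 = 28, R_n = min(1.2×28×8×450, 2.4×16×8×450) = 120.96 kN/bolt; interior L_c = 53 − 18 = 35, R_n = 138.24 kN/bolt. φR_n = 0.75 × (1×120.96 + 2×138.24) = 298.1 kN.
Tension rupture (net): A_n = (88 − 1×20)×8 = 544 mm² (U = 1.0, A_e = A_n). φR_n = 0.75 × 450 × 544 = 183.6 kN.
Tension yield (gross): A_g = 88×8 = 704 mm². φR_n = 0.90 × 345 × 704 = 218.6 kN.
Block shear: shear path 1×[37+2×53] = 1×143 mm, A_gv = 1144, A_nv = 1×(143 − 2.5×20)×8 = 744 mm²; tension to near edge: (28 − 0.5×20)×8 = 144 mm². R_n = min(0.6×450×744, 0.6×345×1144) + 1.0×450×144 = min(200.88, 236.81) + 64.8 = 265.68 kN. φR_n = 0.75 × 265.68 = 199.3 kN.
Governing: min(168.3, 298.1, 183.6, 218.6, 199.3) = 168.3 kN → bolt shear.

168.3 kN (bolt shear governs)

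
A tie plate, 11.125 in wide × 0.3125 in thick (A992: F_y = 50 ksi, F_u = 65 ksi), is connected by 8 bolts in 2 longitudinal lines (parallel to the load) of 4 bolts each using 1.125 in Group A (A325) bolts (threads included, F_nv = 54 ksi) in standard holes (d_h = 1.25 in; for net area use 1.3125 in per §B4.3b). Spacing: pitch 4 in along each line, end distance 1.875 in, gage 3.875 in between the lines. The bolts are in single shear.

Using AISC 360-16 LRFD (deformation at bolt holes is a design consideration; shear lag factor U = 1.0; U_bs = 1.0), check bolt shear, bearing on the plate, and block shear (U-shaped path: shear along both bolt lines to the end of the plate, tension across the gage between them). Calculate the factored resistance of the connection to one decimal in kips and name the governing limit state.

Bolt shear: A_b = π(1.125)²/4 = 0.99402 in². φR_n = 0.75 × 54 × 0.99402 × 8 × 1 = 322.1 kips.
Bearing (0.3125 in plate, F_u = 65 ksi): end bolts L_c = 1.875 − 1.25/2 = 1.25, R_n = min(1.2×1.25×0.3125×65, 2.4×1.125×0.3125×65) = 30.469 kips/bolt; interior L_c = 4 − 1.25 = 2.75, R_n = 54.844 kips/bolt. φR_n = 0.75 × (2×30.469 + 6×54.844) = 292.5 kips.
Block shear: shear path 2×[1.875+3×4] = 2×13.875 in, A_gv = 8.6719, A_nv = 2×(13.875 − 3.5×1.3125)×0.3125 = 5.8008 in²; tension across gage: (3.875 − 1×1.3125)×0.3125 = 0.80078 in². R_n = min(0.6×65×5.8008, 0.6×50×8.6719) + 1.0×65×0.80078 = min(226.23, 260.16) + 52.051 = 278.28 kips. φR_n = 0.75 × 278.28 = 208.7 kips.
Governing: min(322.1, 292.5, 208.7) = 208.7 kips → block shear.

208.7 kips (block shear governs)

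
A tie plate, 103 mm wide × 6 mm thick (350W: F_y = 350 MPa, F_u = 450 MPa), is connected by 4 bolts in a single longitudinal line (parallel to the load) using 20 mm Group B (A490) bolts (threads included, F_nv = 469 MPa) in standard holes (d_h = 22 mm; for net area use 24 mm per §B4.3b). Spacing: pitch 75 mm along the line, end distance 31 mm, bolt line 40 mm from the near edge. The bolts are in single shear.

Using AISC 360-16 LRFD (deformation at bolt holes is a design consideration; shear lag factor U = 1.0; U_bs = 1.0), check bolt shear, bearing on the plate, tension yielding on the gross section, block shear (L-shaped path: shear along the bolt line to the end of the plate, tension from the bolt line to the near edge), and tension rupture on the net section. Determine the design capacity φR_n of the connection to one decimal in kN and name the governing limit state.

Bolt shear: A_b = π(20)²/4 = 314.16 mm². φR_n = 0.75 × 469 × 314.16 × 4 × 1 = 442.0 kN.
Bearing (6 mm plate, F_u = 450 MPa): end bolts L_c = 31 − 22/2 = 20, R_n = min(1.2×20×6×450, 2.4×20×6×450) = 64.8 kN/bolt; interior L_c = 75 − 22 = 53, R_n = 129.6 kN/bolt. φR_n = 0.75 × (1×64.8 + 3×129.6) = 340.2 kN.
Tension yield (gross): A_g = 103×6 = 618 mm². φR_n = 0.90 × 350 × 618 = 194.7 kN.
Block shear: shear path 1×[31+3×75] = 1×256 mm, A_gv = 1536, A_nv = 1×(256 − 3.5×24)×6 = 1032 mm²; tension to near edge: (40 − 0.5×24)×6 = 168 mm². R_n = min(0.6×450×1032, 0.6×350×1536) + 1.0×450×168 = min(278.64, 322.56) + 75.6 = 354.24 kN. φR_n = 0.75 × 354.24 = 265.7 kN.
Tension rupture (net): A_n = (103 − 1×24)×6 = 474 mm² (U = 1.0, A_e = A_n). φR_n = 0.75 × 450 × 474 = 160.0 kN.
Governing: min(442.0, 340.2, 194.7, 265.7, 160.0) = 160.0 kN → net-section rupture.

160.0 kN (net-section rupture governs)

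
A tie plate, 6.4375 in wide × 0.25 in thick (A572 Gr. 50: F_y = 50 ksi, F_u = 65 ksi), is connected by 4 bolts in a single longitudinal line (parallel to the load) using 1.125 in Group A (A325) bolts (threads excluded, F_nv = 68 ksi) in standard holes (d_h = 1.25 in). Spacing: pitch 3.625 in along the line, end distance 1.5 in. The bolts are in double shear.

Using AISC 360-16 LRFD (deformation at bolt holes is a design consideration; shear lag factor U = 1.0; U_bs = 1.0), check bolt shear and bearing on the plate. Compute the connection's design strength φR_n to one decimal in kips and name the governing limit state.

Bolt shear: A_b = π(1.125)²/4 = 0.99402 in². φR_n = 0.75 × 68 × 0.99402 × 4 × 2 = 405.6 kips.
Bearing (0.25 in plate, F_u = 65 ksi): end bolts L_c = 1.5 − 1.25/2 = 0.875, R_n = min(1.2×0.875×0.25×65, 2.4×1.125×0.25×65) = 17.063 kips/bolt; interior L_c = 3.625 − 1.25 = 2.375, R_n = 43.875 kips/bolt. φR_n = 0.75 × (1×17.063 + 3×43.875) = 111.5 kips.
Governing: min(405.6, 111.5) = 111.5 kips → bearing.

111.5 kips (bearing governs)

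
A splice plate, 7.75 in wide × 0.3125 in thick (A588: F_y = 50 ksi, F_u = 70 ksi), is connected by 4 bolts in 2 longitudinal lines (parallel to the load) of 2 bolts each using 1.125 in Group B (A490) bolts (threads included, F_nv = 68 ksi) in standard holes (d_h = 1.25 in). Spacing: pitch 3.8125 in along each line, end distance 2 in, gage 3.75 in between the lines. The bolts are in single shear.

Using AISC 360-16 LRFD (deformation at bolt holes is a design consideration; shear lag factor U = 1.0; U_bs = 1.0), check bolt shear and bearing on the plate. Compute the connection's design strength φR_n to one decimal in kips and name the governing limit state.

142.7 kips (bearing governs)

Bolt shear: A_b = π(1.125)²/4 = 0.99402 in². φR_n = 0.75 × 68 × 0.99402 × 4 × 1 = 202.8 kips.
Bearing (0.3125 in plate, F_u = 70 ksi): end bolts L_c = 2 − 1.25/2 = 1.375, R_n = min(1.2×1.375×0.3125×70, 2.4×1.125×0.3125×70) = 36.094 kips/bolt; interior L_c = 3.8125 − 1.25 = 2.5625, R_n = 59.063 kips/bolt. φR_n = 0.75 × (2×36.094 + 2×59.063) = 142.7 kips.
Governing: min(202.8, 142.7) = 142.7 kips → bearing.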